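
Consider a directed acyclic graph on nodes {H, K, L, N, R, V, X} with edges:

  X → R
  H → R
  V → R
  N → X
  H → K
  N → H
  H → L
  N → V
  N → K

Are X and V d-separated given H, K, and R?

No — X and V are not d-separated given {H, K, R}.

Enumerating the 6 paths from X to V and testing each for blocking by {H, K, R}:
Path 1: X ← N → H → R ← V
  H is a chain here and H is conditioned on, so the path is blocked at H.
Path 2: X ← N → K ← H → R ← V
  H is a fork here and H is conditioned on, so the path is blocked at H.
Path 3: X ← N → V
  N is a fork and N is not conditioned on — no node blocks this path, so it is active.
Path 4: X → R ← H ← N → V
  H is a chain here and H is conditioned on, so the path is blocked at H.
Path 5: X → R ← H → K ← N → V
  H is a fork here and H is conditioned on, so the path is blocked at H.
Path 6: X → R ← V
  R is a collider and R is conditioned on, which opens it — no node blocks this path, so it is active.
Since the path X ← N → V is active, X and V are not d-separated given {H, K, R}.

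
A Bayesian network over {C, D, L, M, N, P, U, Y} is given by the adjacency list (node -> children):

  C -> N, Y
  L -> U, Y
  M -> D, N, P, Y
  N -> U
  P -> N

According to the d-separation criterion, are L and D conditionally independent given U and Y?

6 paths connect L and D; each must be blocked for d-separation to hold:
  1. L → U ← N ← P ← M → D — U:collider[open]; N:chain[open]; P:chain[open]; M:fork[open] ⇒ active
  2. L → U ← N ← C → Y ← M → D — U:collider[open]; N:chain[open]; C:fork[open]; Y:collider[open]; M:fork[open] ⇒ active
  3. L → U ← N ← M → D — U:collider[open]; N:chain[open]; M:fork[open] ⇒ active
  4. L → Y ← C → N ← P ← M → D — Y:collider[open]; C:fork[open]; N:collider[open]; P:chain[open]; M:fork[open] ⇒ active
  5. L → Y ← C → N ← M → D — Y:collider[open]; C:fork[open]; N:collider[open]; M:fork[open] ⇒ active
  6. L → Y ← M → D — Y:collider[open]; M:fork[open] ⇒ active
Because an active path exists, L and D are not d-separated.

No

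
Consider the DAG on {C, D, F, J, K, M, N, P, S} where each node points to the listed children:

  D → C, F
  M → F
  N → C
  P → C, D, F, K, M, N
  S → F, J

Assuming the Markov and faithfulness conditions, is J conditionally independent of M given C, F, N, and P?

No

5 paths connect J and M; each must be blocked for d-separation to hold:
  1. J ← S → F ← D ← P → M — S:fork[open]; F:collider[open]; D:chain[open]; P:fork[blocks] ⇒ blocked
  2. J ← S → F ← D → C ← N ← P → M — S:fork[open]; F:collider[open]; D:fork[open]; C:collider[open]; N:chain[blocks]; P:fork[blocks] ⇒ blocked
  3. J ← S → F ← D → C ← P → M — S:fork[open]; F:collider[open]; D:fork[open]; C:collider[open]; P:fork[blocks] ⇒ blocked
  4. J ← S → F ← M — S:fork[open]; F:collider[open] ⇒ active
  5. J ← S → F ← P → M — S:fork[open]; F:collider[open]; P:fork[blocks] ⇒ blocked
At least one path is unblocked, so d-separation fails.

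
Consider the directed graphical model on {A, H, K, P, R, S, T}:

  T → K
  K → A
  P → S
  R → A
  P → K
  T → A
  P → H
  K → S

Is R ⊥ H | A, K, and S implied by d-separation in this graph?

4 paths connect R and H; each must be blocked for d-separation to hold:
Path 1: R → A ← K → S ← P → H
  K is a fork here and K is conditioned on, so the path is blocked at K.
Path 2: R → A ← K ← P → H
  K is a chain here and K is conditioned on, so the path is blocked at K.
Path 3: R → A ← T → K → S ← P → H
  K is a chain here and K is conditioned on, so the path is blocked at K.
Path 4: R → A ← T → K ← P → H
  A is a collider and A is conditioned on, which opens it; T is a fork and T is not conditioned on; K is a collider and K is conditioned on, which opens it; P is a fork and P is not conditioned on — no node blocks this path, so it is active.
At least one path is unblocked, so d-separation fails.

No — R and H are not d-separated given {A, K, S}.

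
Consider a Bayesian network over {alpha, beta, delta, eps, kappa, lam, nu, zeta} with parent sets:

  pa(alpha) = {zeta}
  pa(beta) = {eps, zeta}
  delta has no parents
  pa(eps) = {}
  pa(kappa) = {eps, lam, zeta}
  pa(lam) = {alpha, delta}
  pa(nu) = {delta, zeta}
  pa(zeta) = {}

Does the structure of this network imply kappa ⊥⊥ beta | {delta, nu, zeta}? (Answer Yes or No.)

No — kappa and beta are not d-separated given {delta, nu, zeta}.

There are 4 undirected paths between kappa and beta; checking each against the conditioning set {delta, nu, zeta}:
  1. kappa ← zeta → beta — zeta:fork[blocks] ⇒ blocked
  2. kappa ← eps → beta — eps:fork[open] ⇒ active
  3. kappa ← lam ← alpha ← zeta → beta — lam:chain[open]; alpha:chain[open]; zeta:fork[blocks] ⇒ blocked
  4. kappa ← lam ← delta → nu ← zeta → beta — lam:chain[open]; delta:fork[blocks]; nu:collider[open]; zeta:fork[blocks] ⇒ blocked
Because an active path exists, kappa and beta are not d-separated.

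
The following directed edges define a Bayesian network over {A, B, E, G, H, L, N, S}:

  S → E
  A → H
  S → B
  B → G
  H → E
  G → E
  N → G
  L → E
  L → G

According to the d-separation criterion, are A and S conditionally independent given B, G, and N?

Yes — A and S are d-separated given {B, G, N}.

Enumerating the 3 paths from A to S and testing each for blocking by {B, G, N}:
Path 1: A → H → E ← G ← B ← S
  E is a collider here and neither E nor any of its descendants is conditioned on, so the collider stays closed — the path is blocked at E.
Path 2: A → H → E ← S
  E is a collider here and neither E nor any of its descendants is conditioned on, so the collider stays closed — the path is blocked at E.
Path 3: A → H → E ← L → G ← B ← S
  E is a collider here and neither E nor any of its descendants is conditioned on, so the collider stays closed — the path is blocked at E.
All paths are blocked; A ⊥ S | {B, G, N} holds.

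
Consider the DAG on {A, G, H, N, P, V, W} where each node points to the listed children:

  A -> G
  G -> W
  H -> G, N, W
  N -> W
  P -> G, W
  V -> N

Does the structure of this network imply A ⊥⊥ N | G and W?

We examine all 6 paths between A and N:
Path 1: A → G ← H → N
  G is a collider and G is conditioned on, which opens it; H is a fork and H is not conditioned on — no node blocks this path, so it is active.
Path 2: A → G ← H → W ← N
  G is a collider and G is conditioned on, which opens it; H is a fork and H is not conditioned on; W is a collider and W is conditioned on, which opens it — no node blocks this path, so it is active.
Path 3: A → G ← P → W ← H → N
  G is a collider and G is conditioned on, which opens it; P is a fork and P is not conditioned on; W is a collider and W is conditioned on, which opens it; H is a fork and H is not conditioned on — no node blocks this path, so it is active.
Path 4: A → G ← P → W ← N
  G is a collider and G is conditioned on, which opens it; P is a fork and P is not conditioned on; W is a collider and W is conditioned on, which opens it — no node blocks this path, so it is active.
Path 5: A → G → W ← H → N
  G is a chain here and G is conditioned on, so the path is blocked at G.
Path 6: A → G → W ← N
  G is a chain here and G is conditioned on, so the path is blocked at G.
Since the path A → G ← H → N is active, A and N are not d-separated given {G, W}.

No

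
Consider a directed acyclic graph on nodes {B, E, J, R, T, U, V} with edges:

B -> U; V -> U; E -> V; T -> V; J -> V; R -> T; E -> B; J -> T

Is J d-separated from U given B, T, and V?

4 paths connect J and U; each must be blocked for d-separation to hold:
Path 1: J → T → V ← E → B → U
  T is a chain here and T is conditioned on, so the path is blocked at T.
Path 2: J → T → V → U
  T is a chain here and T is conditioned on, so the path is blocked at T.
Path 3: J → V ← E → B → U
  B is a chain here and B is conditioned on, so the path is blocked at B.
Path 4: J → V → U
  V is a chain here and V is conditioned on, so the path is blocked at V.
Every path is blocked, so J and U are d-separated given {B, T, V}.

Yes — J and U are d-separated given {B, T, V}.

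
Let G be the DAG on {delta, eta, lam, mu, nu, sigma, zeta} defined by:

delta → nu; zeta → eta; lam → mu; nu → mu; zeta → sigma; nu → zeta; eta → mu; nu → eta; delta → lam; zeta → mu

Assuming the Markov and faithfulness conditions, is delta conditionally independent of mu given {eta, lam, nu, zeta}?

Yes — delta and mu are d-separated given {eta, lam, nu, zeta}.

There are 6 undirected paths between delta and mu; checking each against the conditioning set {eta, lam, nu, zeta}:
  1. delta → nu → zeta → mu — nu:chain[blocks]; zeta:chain[blocks] ⇒ blocked
  2. delta → nu → zeta → eta → mu — nu:chain[blocks]; zeta:chain[blocks]; eta:chain[blocks] ⇒ blocked
  3. delta → nu → mu — nu:chain[blocks] ⇒ blocked
  4. delta → nu → eta ← zeta → mu — nu:chain[blocks]; eta:collider[open]; zeta:fork[blocks] ⇒ blocked
  5. delta → nu → eta → mu — nu:chain[blocks]; eta:chain[blocks] ⇒ blocked
  6. delta → lam → mu — lam:chain[blocks] ⇒ blocked
All paths are blocked; delta ⊥ mu | {eta, lam, nu, zeta} holds.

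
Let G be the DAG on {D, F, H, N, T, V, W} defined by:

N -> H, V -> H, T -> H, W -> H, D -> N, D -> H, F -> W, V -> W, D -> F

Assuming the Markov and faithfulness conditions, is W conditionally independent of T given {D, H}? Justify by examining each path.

There are 4 undirected paths between W and T; checking each against the conditioning set {D, H}:
  1. W → H ← T — H:collider[open] ⇒ active
  2. W ← V → H ← T — V:fork[open]; H:collider[open] ⇒ active
  3. W ← F ← D → N → H ← T — F:chain[open]; D:fork[blocks]; N:chain[open]; H:collider[open] ⇒ blocked
  4. W ← F ← D → H ← T — F:chain[open]; D:fork[blocks]; H:collider[open] ⇒ blocked
Because an active path exists, W and T are not d-separated.

No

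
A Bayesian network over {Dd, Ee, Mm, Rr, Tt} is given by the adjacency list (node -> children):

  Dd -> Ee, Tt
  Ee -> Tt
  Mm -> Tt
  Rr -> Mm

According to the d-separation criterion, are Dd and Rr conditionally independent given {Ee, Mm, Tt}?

Yes

There are 2 undirected paths between Dd and Rr; checking each against the conditioning set {Ee, Mm, Tt}:
Path 1: Dd → Ee → Tt ← Mm ← Rr
  Ee is a chain here and Ee is conditioned on, so the path is blocked at Ee.
Path 2: Dd → Tt ← Mm ← Rr
  Mm is a chain here and Mm is conditioned on, so the path is blocked at Mm.
Every path is blocked, so Dd and Rr are d-separated given {Ee, Mm, Tt}.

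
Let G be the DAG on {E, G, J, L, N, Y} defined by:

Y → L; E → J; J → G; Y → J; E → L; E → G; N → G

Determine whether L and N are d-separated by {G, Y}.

No — L and N are not d-separated given {G, Y}.

We examine all 4 paths between L and N:
Path 1: L ← E → J → G ← N
  E is a fork and E is not conditioned on; J is a chain and J is not conditioned on; G is a collider and G is conditioned on, which opens it — no node blocks this path, so it is active.
Path 2: L ← E → G ← N
  E is a fork and E is not conditioned on; G is a collider and G is conditioned on, which opens it — no node blocks this path, so it is active.
Path 3: L ← Y → J ← E → G ← N
  Y is a fork here and Y is conditioned on, so the path is blocked at Y.
Path 4: L ← Y → J → G ← N
  Y is a fork here and Y is conditioned on, so the path is blocked at Y.
Since the path L ← E → J → G ← N is active, L and N are not d-separated given {G, Y}.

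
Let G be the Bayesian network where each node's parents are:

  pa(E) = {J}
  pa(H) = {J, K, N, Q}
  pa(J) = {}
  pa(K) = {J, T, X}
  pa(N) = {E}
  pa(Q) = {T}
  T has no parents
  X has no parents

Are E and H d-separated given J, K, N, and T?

Yes — E and H are d-separated given {J, K, N, T}.

4 paths connect E and H; each must be blocked for d-separation to hold:
  1. E ← J → K → H — J:fork[blocks]; K:chain[blocks] ⇒ blocked
  2. E ← J → K ← T → Q → H — J:fork[blocks]; K:collider[open]; T:fork[blocks]; Q:chain[open] ⇒ blocked
  3. E ← J → H — J:fork[blocks] ⇒ blocked
  4. E → N → H — N:chain[blocks] ⇒ blocked
Since every path is blocked, d-separation holds.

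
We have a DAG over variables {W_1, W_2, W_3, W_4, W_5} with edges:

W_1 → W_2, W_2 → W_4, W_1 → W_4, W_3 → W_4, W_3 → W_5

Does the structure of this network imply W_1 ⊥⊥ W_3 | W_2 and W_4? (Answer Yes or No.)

No — W_1 and W_3 are not d-separated given {W_2, W_4}.

2 paths connect W_1 and W_3; each must be blocked for d-separation to hold:
Path 1: W_1 → W_4 ← W_3
  W_4 is a collider and W_4 is conditioned on, which opens it — no node blocks this path, so it is active.
Path 2: W_1 → W_2 → W_4 ← W_3
  W_2 is a chain here and W_2 is conditioned on, so the path is blocked at W_2.
At least one path is unblocked, so d-separation fails.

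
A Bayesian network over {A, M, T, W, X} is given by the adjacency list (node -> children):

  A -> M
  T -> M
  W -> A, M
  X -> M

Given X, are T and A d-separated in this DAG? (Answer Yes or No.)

Yes

2 paths connect T and A; each must be blocked for d-separation to hold:
Path 1: T → M ← W → A
  M is a collider here and neither M nor any of its descendants is conditioned on, so the collider stays closed — the path is blocked at M.
Path 2: T → M ← A
  M is a collider here and neither M nor any of its descendants is conditioned on, so the collider stays closed — the path is blocked at M.
All paths are blocked; T ⊥ A | {X} holds.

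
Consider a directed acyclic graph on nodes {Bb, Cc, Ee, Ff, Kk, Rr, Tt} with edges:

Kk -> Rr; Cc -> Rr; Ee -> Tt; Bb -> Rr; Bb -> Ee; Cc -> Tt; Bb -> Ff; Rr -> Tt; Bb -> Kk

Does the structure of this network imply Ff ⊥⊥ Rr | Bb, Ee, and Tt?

There are 4 undirected paths between Ff and Rr; checking each against the conditioning set {Bb, Ee, Tt}:
Path 1: Ff ← Bb → Rr
  Bb is a fork here and Bb is conditioned on, so the path is blocked at Bb.
Path 2: Ff ← Bb → Ee → Tt ← Rr
  Bb is a fork here and Bb is conditioned on, so the path is blocked at Bb.
Path 3: Ff ← Bb → Ee → Tt ← Cc → Rr
  Bb is a fork here and Bb is conditioned on, so the path is blocked at Bb.
Path 4: Ff ← Bb → Kk → Rr
  Bb is a fork here and Bb is conditioned on, so the path is blocked at Bb.
All paths are blocked; Ff ⊥ Rr | {Bb, Ee, Tt} holds.

Yes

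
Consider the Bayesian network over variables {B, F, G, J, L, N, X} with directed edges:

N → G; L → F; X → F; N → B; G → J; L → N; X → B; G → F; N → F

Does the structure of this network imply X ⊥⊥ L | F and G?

No

We examine all 6 paths between X and L:
  1. X → F ← G ← N ← L — F:collider[open]; G:chain[blocks]; N:chain[open] ⇒ blocked
  2. X → F ← N ← L — F:collider[open]; N:chain[open] ⇒ active
  3. X → F ← L — F:collider[open] ⇒ active
  4. X → B ← N → G → F ← L — B:collider[blocks]; N:fork[open]; G:chain[blocks]; F:collider[open] ⇒ blocked
  5. X → B ← N → F ← L — B:collider[blocks]; N:fork[open]; F:collider[open] ⇒ blocked
  6. X → B ← N ← L — B:collider[blocks]; N:chain[open] ⇒ blocked
Because an active path exists, X and L are not d-separated.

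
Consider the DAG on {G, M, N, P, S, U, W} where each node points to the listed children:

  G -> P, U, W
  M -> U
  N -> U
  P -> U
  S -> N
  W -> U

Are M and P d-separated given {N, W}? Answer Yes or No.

Enumerating the 3 paths from M to P and testing each for blocking by {N, W}:
  1. M → U ← G → P — U:collider[blocks]; G:fork[open] ⇒ blocked
  2. M → U ← W ← G → P — U:collider[blocks]; W:chain[blocks]; G:fork[open] ⇒ blocked
  3. M → U ← P — U:collider[blocks] ⇒ blocked
Since every path is blocked, d-separation holds.

Yes — M and P are d-separated given {N, W}.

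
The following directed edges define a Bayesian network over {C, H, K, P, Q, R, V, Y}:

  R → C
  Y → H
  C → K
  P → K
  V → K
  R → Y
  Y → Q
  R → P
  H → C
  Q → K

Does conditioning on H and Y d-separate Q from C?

6 paths connect Q and C; each must be blocked for d-separation to hold:
  1. Q ← Y ← R → C — Y:chain[blocks]; R:fork[open] ⇒ blocked
  2. Q ← Y ← R → P → K ← C — Y:chain[blocks]; R:fork[open]; P:chain[open]; K:collider[blocks] ⇒ blocked
  3. Q ← Y → H → C — Y:fork[blocks]; H:chain[blocks] ⇒ blocked
  4. Q → K ← C — K:collider[blocks] ⇒ blocked
  5. Q → K ← P ← R → C — K:collider[blocks]; P:chain[open]; R:fork[open] ⇒ blocked
  6. Q → K ← P ← R → Y → H → C — K:collider[blocks]; P:chain[open]; R:fork[open]; Y:chain[blocks]; H:chain[blocks] ⇒ blocked
All paths are blocked; Q ⊥ C | {H, Y} holds.

Yes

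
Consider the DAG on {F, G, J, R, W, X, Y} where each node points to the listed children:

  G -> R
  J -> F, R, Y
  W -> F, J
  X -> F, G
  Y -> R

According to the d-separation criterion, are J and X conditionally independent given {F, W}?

4 paths connect J and X; each must be blocked for d-separation to hold:
Path 1: J → Y → R ← G ← X
  R is a collider here and neither R nor any of its descendants is conditioned on, so the collider stays closed — the path is blocked at R.
Path 2: J → R ← G ← X
  R is a collider here and neither R nor any of its descendants is conditioned on, so the collider stays closed — the path is blocked at R.
Path 3: J ← W → F ← X
  W is a fork here and W is conditioned on, so the path is blocked at W.
Path 4: J → F ← X
  F is a collider and F is conditioned on, which opens it — no node blocks this path, so it is active.
At least one path is unblocked, so d-separation fails.

No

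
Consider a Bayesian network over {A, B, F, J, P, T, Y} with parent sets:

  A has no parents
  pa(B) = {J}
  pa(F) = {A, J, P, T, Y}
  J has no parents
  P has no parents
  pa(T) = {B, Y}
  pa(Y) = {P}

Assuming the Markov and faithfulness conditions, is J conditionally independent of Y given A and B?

Yes

We examine all 6 paths between J and Y:
Path 1: J → F ← P → Y
  F is a collider here and neither F nor any of its descendants is conditioned on, so the collider stays closed — the path is blocked at F.
Path 2: J → F ← T ← Y
  F is a collider here and neither F nor any of its descendants is conditioned on, so the collider stays closed — the path is blocked at F.
Path 3: J → F ← Y
  F is a collider here and neither F nor any of its descendants is conditioned on, so the collider stays closed — the path is blocked at F.
Path 4: J → B → T → F ← P → Y
  B is a chain here and B is conditioned on, so the path is blocked at B.
Path 5: J → B → T → F ← Y
  B is a chain here and B is conditioned on, so the path is blocked at B.
Path 6: J → B → T ← Y
  B is a chain here and B is conditioned on, so the path is blocked at B.
Every path is blocked, so J and Y are d-separated given {A, B}.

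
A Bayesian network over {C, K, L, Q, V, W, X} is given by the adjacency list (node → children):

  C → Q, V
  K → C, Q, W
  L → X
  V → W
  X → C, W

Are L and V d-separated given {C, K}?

Yes

There are 6 undirected paths between L and V; checking each against the conditioning set {C, K}:
  1. L → X → W ← K → C → V — X:chain[open]; W:collider[blocks]; K:fork[blocks]; C:chain[blocks] ⇒ blocked
  2. L → X → W ← K → Q ← C → V — X:chain[open]; W:collider[blocks]; K:fork[blocks]; Q:collider[blocks]; C:fork[blocks] ⇒ blocked
  3. L → X → W ← V — X:chain[open]; W:collider[blocks] ⇒ blocked
  4. L → X → C ← K → W ← V — X:chain[open]; C:collider[open]; K:fork[blocks]; W:collider[blocks] ⇒ blocked
  5. L → X → C → V — X:chain[open]; C:chain[blocks] ⇒ blocked
  6. L → X → C → Q ← K → W ← V — X:chain[open]; C:chain[blocks]; Q:collider[blocks]; K:fork[blocks]; W:collider[blocks] ⇒ blocked
Every path is blocked, so L and V are d-separated given {C, K}.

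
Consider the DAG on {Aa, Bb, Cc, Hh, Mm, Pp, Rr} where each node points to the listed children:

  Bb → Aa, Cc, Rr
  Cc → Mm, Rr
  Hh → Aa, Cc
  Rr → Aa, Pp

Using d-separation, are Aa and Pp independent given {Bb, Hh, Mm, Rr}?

There are 5 undirected paths between Aa and Pp; checking each against the conditioning set {Bb, Hh, Mm, Rr}:
  1. Aa ← Hh → Cc → Rr → Pp — Hh:fork[blocks]; Cc:chain[open]; Rr:chain[blocks] ⇒ blocked
  2. Aa ← Hh → Cc ← Bb → Rr → Pp — Hh:fork[blocks]; Cc:collider[open]; Bb:fork[blocks]; Rr:chain[blocks] ⇒ blocked
  3. Aa ← Rr → Pp — Rr:fork[blocks] ⇒ blocked
  4. Aa ← Bb → Rr → Pp — Bb:fork[blocks]; Rr:chain[blocks] ⇒ blocked
  5. Aa ← Bb → Cc → Rr → Pp — Bb:fork[blocks]; Cc:chain[open]; Rr:chain[blocks] ⇒ blocked
Every path is blocked, so Aa and Pp are d-separated given {Bb, Hh, Mm, Rr}.

Yes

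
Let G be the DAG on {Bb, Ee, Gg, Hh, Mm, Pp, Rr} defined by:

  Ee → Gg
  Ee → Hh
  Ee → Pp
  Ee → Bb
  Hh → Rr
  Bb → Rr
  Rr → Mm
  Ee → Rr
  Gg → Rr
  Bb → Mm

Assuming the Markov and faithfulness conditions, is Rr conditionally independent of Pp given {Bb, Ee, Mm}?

Yes — Rr and Pp are d-separated given {Bb, Ee, Mm}.

There are 5 undirected paths between Rr and Pp; checking each against the conditioning set {Bb, Ee, Mm}:
  1. Rr ← Ee → Pp — Ee:fork[blocks] ⇒ blocked
  2. Rr ← Hh ← Ee → Pp — Hh:chain[open]; Ee:fork[blocks] ⇒ blocked
  3. Rr ← Bb ← Ee → Pp — Bb:chain[blocks]; Ee:fork[blocks] ⇒ blocked
  4. Rr ← Gg ← Ee → Pp — Gg:chain[open]; Ee:fork[blocks] ⇒ blocked
  5. Rr → Mm ← Bb ← Ee → Pp — Mm:collider[open]; Bb:chain[blocks]; Ee:fork[blocks] ⇒ blocked
All paths are blocked; Rr ⊥ Pp | {Bb, Ee, Mm} holds.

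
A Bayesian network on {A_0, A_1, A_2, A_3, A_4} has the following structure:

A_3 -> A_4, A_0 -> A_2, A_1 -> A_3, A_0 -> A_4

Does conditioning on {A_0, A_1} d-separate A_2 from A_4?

Yes

The only undirected path from A_2 to A_4 is:
Path 1: A_2 ← A_0 → A_4
  A_0 is a fork here and A_0 is conditioned on, so the path is blocked at A_0.
All paths are blocked; A_2 ⊥ A_4 | {A_0, A_1} holds.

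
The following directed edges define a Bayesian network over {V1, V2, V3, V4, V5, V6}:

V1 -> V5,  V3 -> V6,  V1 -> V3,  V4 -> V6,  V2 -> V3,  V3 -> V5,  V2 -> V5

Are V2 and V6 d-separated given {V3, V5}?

Yes — V2 and V6 are d-separated given {V3, V5}.

There are 3 undirected paths between V2 and V6; checking each against the conditioning set {V3, V5}:
Path 1: V2 → V5 ← V3 → V6
  V3 is a fork here and V3 is conditioned on, so the path is blocked at V3.
Path 2: V2 → V5 ← V1 → V3 → V6
  V3 is a chain here and V3 is conditioned on, so the path is blocked at V3.
Path 3: V2 → V3 → V6
  V3 is a chain here and V3 is conditioned on, so the path is blocked at V3.
Every path is blocked, so V2 and V6 are d-separated given {V3, V5}.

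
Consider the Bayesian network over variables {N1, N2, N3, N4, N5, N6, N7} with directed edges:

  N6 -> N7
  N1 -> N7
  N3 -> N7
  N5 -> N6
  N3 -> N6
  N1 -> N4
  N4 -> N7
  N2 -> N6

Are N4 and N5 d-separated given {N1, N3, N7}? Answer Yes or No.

We examine all 4 paths between N4 and N5:
Path 1: N4 → N7 ← N6 ← N5
  N7 is a collider and N7 is conditioned on, which opens it; N6 is a chain and N6 is not conditioned on — no node blocks this path, so it is active.
Path 2: N4 → N7 ← N3 → N6 ← N5
  N3 is a fork here and N3 is conditioned on, so the path is blocked at N3.
Path 3: N4 ← N1 → N7 ← N6 ← N5
  N1 is a fork here and N1 is conditioned on, so the path is blocked at N1.
Path 4: N4 ← N1 → N7 ← N3 → N6 ← N5
  N1 is a fork here and N1 is conditioned on, so the path is blocked at N1.
At least one path is unblocked, so d-separation fails.

No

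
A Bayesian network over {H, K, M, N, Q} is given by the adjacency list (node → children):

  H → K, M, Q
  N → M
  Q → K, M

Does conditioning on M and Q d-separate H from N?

No

3 paths connect H and N; each must be blocked for d-separation to hold:
  1. H → M ← N — M:collider[open] ⇒ active
  2. H → K ← Q → M ← N — K:collider[blocks]; Q:fork[blocks]; M:collider[open] ⇒ blocked
  3. H → Q → M ← N — Q:chain[blocks]; M:collider[open] ⇒ blocked
At least one path is unblocked, so d-separation fails.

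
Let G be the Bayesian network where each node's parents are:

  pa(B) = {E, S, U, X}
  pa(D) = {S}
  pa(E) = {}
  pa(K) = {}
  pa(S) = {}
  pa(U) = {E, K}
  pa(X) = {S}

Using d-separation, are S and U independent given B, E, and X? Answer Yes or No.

No

There are 4 undirected paths between S and U; checking each against the conditioning set {B, E, X}:
Path 1: S → B ← U
  B is a collider and B is conditioned on, which opens it — no node blocks this path, so it is active.
Path 2: S → B ← E → U
  E is a fork here and E is conditioned on, so the path is blocked at E.
Path 3: S → X → B ← U
  X is a chain here and X is conditioned on, so the path is blocked at X.
Path 4: S → X → B ← E → U
  X is a chain here and X is conditioned on, so the path is blocked at X.
Because an active path exists, S and U are not d-separated.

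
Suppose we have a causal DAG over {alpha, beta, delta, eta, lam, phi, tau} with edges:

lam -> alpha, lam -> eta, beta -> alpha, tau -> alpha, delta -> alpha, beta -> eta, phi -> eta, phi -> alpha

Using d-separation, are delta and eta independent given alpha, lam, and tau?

No

3 paths connect delta and eta; each must be blocked for d-separation to hold:
Path 1: delta → alpha ← phi → eta
  alpha is a collider and alpha is conditioned on, which opens it; phi is a fork and phi is not conditioned on — no node blocks this path, so it is active.
Path 2: delta → alpha ← lam → eta
  lam is a fork here and lam is conditioned on, so the path is blocked at lam.
Path 3: delta → alpha ← beta → eta
  alpha is a collider and alpha is conditioned on, which opens it; beta is a fork and beta is not conditioned on — no node blocks this path, so it is active.
Since the path delta → alpha ← phi → eta is active, delta and eta are not d-separated given {alpha, lam, tau}.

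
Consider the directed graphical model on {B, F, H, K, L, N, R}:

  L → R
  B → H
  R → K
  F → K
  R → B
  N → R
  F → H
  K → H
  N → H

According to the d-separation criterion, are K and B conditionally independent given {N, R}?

Yes

6 paths connect K and B; each must be blocked for d-separation to hold:
Path 1: K ← R ← N → H ← B
  R is a chain here and R is conditioned on, so the path is blocked at R.
Path 2: K ← R → B
  R is a fork here and R is conditioned on, so the path is blocked at R.
Path 3: K ← F → H ← N → R → B
  H is a collider here and neither H nor any of its descendants is conditioned on, so the collider stays closed — the path is blocked at H.
Path 4: K ← F → H ← B
  H is a collider here and neither H nor any of its descendants is conditioned on, so the collider stays closed — the path is blocked at H.
Path 5: K → H ← N → R → B
  H is a collider here and neither H nor any of its descendants is conditioned on, so the collider stays closed — the path is blocked at H.
Path 6: K → H ← B
  H is a collider here and neither H nor any of its descendants is conditioned on, so the collider stays closed — the path is blocked at H.
Since every path is blocked, d-separation holds.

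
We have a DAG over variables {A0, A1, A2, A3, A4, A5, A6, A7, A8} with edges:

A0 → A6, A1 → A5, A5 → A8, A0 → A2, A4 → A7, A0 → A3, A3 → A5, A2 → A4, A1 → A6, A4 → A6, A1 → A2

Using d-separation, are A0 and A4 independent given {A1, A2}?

Yes — A0 and A4 are d-separated given {A1, A2}.

We examine all 6 paths between A0 and A4:
  1. A0 → A6 ← A4 — A6:collider[blocks] ⇒ blocked
  2. A0 → A6 ← A1 → A2 → A4 — A6:collider[blocks]; A1:fork[blocks]; A2:chain[blocks] ⇒ blocked
  3. A0 → A3 → A5 ← A1 → A6 ← A4 — A3:chain[open]; A5:collider[blocks]; A1:fork[blocks]; A6:collider[blocks] ⇒ blocked
  4. A0 → A3 → A5 ← A1 → A2 → A4 — A3:chain[open]; A5:collider[blocks]; A1:fork[blocks]; A2:chain[blocks] ⇒ blocked
  5. A0 → A2 → A4 — A2:chain[blocks] ⇒ blocked
  6. A0 → A2 ← A1 → A6 ← A4 — A2:collider[open]; A1:fork[blocks]; A6:collider[blocks] ⇒ blocked
All paths are blocked; A0 ⊥ A4 | {A1, A2} holds.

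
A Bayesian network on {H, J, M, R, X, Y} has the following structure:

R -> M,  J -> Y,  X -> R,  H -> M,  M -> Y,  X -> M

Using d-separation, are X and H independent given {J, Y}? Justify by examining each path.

There are 2 undirected paths between X and H; checking each against the conditioning set {J, Y}:
Path 1: X → M ← H
  M is a collider and its descendant Y is conditioned on, which opens it — no node blocks this path, so it is active.
Path 2: X → R → M ← H
  R is a chain and R is not conditioned on; M is a collider and its descendant Y is conditioned on, which opens it — no node blocks this path, so it is active.
Because an active path exists, X and H are not d-separated.

No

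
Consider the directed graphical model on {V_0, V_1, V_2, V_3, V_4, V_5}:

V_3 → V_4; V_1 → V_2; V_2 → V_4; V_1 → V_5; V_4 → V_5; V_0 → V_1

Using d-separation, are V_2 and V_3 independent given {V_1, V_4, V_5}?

We examine all 2 paths between V_2 and V_3:
Path 1: V_2 → V_4 ← V_3
  V_4 is a collider and V_4 is conditioned on, which opens it — no node blocks this path, so it is active.
Path 2: V_2 ← V_1 → V_5 ← V_4 ← V_3
  V_1 is a fork here and V_1 is conditioned on, so the path is blocked at V_1.
Since the path V_2 → V_4 ← V_3 is active, V_2 and V_3 are not d-separated given {V_1, V_4, V_5}.

No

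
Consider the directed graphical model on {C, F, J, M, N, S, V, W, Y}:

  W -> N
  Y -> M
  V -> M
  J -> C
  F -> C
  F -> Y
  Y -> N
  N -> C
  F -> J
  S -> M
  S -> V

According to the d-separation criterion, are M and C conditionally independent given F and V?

No

Enumerating the 3 paths from M to C and testing each for blocking by {F, V}:
Path 1: M ← Y → N → C
  Y is a fork and Y is not conditioned on; N is a chain and N is not conditioned on — no node blocks this path, so it is active.
Path 2: M ← Y ← F → C
  F is a fork here and F is conditioned on, so the path is blocked at F.
Path 3: M ← Y ← F → J → C
  F is a fork here and F is conditioned on, so the path is blocked at F.
Since the path M ← Y → N → C is active, M and C are not d-separated given {F, V}.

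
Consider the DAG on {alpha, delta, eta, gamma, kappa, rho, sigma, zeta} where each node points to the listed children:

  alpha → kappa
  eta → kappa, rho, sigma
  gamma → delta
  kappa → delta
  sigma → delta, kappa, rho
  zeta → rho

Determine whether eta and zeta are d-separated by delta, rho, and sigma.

No

We examine all 4 paths between eta and zeta:
Path 1: eta → kappa → delta ← sigma → rho ← zeta
  sigma is a fork here and sigma is conditioned on, so the path is blocked at sigma.
Path 2: eta → kappa ← sigma → rho ← zeta
  sigma is a fork here and sigma is conditioned on, so the path is blocked at sigma.
Path 3: eta → sigma → rho ← zeta
  sigma is a chain here and sigma is conditioned on, so the path is blocked at sigma.
Path 4: eta → rho ← zeta
  rho is a collider and rho is conditioned on, which opens it — no node blocks this path, so it is active.
Because an active path exists, eta and zeta are not d-separated.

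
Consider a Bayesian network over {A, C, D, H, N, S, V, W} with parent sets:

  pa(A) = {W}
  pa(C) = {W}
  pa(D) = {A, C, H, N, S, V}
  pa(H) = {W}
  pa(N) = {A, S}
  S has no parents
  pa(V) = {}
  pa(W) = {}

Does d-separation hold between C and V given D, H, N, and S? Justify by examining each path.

There are 5 undirected paths between C and V; checking each against the conditioning set {D, H, N, S}:
Path 1: C → D ← V
  D is a collider and D is conditioned on, which opens it — no node blocks this path, so it is active.
Path 2: C ← W → H → D ← V
  H is a chain here and H is conditioned on, so the path is blocked at H.
Path 3: C ← W → A → D ← V
  W is a fork and W is not conditioned on; A is a chain and A is not conditioned on; D is a collider and D is conditioned on, which opens it — no node blocks this path, so it is active.
Path 4: C ← W → A → N → D ← V
  N is a chain here and N is conditioned on, so the path is blocked at N.
Path 5: C ← W → A → N ← S → D ← V
  S is a fork here and S is conditioned on, so the path is blocked at S.
Because an active path exists, C and V are not d-separated.

No — C and V are not d-separated given {D, H, N, S}.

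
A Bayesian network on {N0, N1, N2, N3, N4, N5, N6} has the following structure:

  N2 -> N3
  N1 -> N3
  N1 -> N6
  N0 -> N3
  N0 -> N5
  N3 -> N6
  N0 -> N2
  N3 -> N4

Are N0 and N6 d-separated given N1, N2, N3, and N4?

Yes — N0 and N6 are d-separated given {N1, N2, N3, N4}.

4 paths connect N0 and N6; each must be blocked for d-separation to hold:
  1. N0 → N2 → N3 → N6 — N2:chain[blocks]; N3:chain[blocks] ⇒ blocked
  2. N0 → N2 → N3 ← N1 → N6 — N2:chain[blocks]; N3:collider[open]; N1:fork[blocks] ⇒ blocked
  3. N0 → N3 → N6 — N3:chain[blocks] ⇒ blocked
  4. N0 → N3 ← N1 → N6 — N3:collider[open]; N1:fork[blocks] ⇒ blocked
All paths are blocked; N0 ⊥ N6 | {N1, N2, N3, N4} holds.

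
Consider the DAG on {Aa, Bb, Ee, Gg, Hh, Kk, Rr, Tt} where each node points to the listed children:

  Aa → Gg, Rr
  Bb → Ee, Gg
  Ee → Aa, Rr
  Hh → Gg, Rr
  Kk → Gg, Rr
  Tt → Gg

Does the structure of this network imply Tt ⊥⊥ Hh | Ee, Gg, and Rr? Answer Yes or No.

Enumerating the 6 paths from Tt to Hh and testing each for blocking by {Ee, Gg, Rr}:
Path 1: Tt → Gg ← Bb → Ee → Rr ← Hh
  Ee is a chain here and Ee is conditioned on, so the path is blocked at Ee.
Path 2: Tt → Gg ← Bb → Ee → Aa → Rr ← Hh
  Ee is a chain here and Ee is conditioned on, so the path is blocked at Ee.
Path 3: Tt → Gg ← Kk → Rr ← Hh
  Gg is a collider and Gg is conditioned on, which opens it; Kk is a fork and Kk is not conditioned on; Rr is a collider and Rr is conditioned on, which opens it — no node blocks this path, so it is active.
Path 4: Tt → Gg ← Aa → Rr ← Hh
  Gg is a collider and Gg is conditioned on, which opens it; Aa is a fork and Aa is not conditioned on; Rr is a collider and Rr is conditioned on, which opens it — no node blocks this path, so it is active.
Path 5: Tt → Gg ← Aa ← Ee → Rr ← Hh
  Ee is a fork here and Ee is conditioned on, so the path is blocked at Ee.
Path 6: Tt → Gg ← Hh
  Gg is a collider and Gg is conditioned on, which opens it — no node blocks this path, so it is active.
Because an active path exists, Tt and Hh are not d-separated.

No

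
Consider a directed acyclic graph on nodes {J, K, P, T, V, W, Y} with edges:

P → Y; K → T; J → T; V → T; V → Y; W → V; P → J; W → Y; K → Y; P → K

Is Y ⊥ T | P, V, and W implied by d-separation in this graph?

No

Enumerating the 6 paths from Y to T and testing each for blocking by {P, V, W}:
  1. Y ← W → V → T — W:fork[blocks]; V:chain[blocks] ⇒ blocked
  2. Y ← K → T — K:fork[open] ⇒ active
  3. Y ← K ← P → J → T — K:chain[open]; P:fork[blocks]; J:chain[open] ⇒ blocked
  4. Y ← P → K → T — P:fork[blocks]; K:chain[open] ⇒ blocked
  5. Y ← P → J → T — P:fork[blocks]; J:chain[open] ⇒ blocked
  6. Y ← V → T — V:fork[blocks] ⇒ blocked
Since the path Y ← K → T is active, Y and T are not d-separated given {P, V, W}.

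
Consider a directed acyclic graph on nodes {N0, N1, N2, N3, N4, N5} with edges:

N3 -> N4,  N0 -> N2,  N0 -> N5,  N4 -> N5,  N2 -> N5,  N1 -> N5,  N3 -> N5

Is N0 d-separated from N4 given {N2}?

Enumerating the 4 paths from N0 to N4 and testing each for blocking by {N2}:
  1. N0 → N2 → N5 ← N3 → N4 — N2:chain[blocks]; N5:collider[blocks]; N3:fork[open] ⇒ blocked
  2. N0 → N2 → N5 ← N4 — N2:chain[blocks]; N5:collider[blocks] ⇒ blocked
  3. N0 → N5 ← N3 → N4 — N5:collider[blocks]; N3:fork[open] ⇒ blocked
  4. N0 → N5 ← N4 — N5:collider[blocks] ⇒ blocked
Every path is blocked, so N0 and N4 are d-separated given {N2}.

Yes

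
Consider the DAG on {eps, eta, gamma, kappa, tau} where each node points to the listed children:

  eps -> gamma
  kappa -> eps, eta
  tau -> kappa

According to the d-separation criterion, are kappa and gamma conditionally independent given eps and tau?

Only one path connects kappa and gamma:
  1. kappa → eps → gamma — eps:chain[blocks] ⇒ blocked
Since every path is blocked, d-separation holds.

Yes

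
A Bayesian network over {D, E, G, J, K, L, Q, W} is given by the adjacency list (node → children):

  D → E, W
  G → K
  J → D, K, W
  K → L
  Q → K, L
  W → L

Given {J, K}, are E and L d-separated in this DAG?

No

Enumerating the 6 paths from E to L and testing each for blocking by {J, K}:
Path 1: E ← D → W ← J → K ← Q → L
  W is a collider here and neither W nor any of its descendants is conditioned on, so the collider stays closed — the path is blocked at W.
Path 2: E ← D → W ← J → K → L
  W is a collider here and neither W nor any of its descendants is conditioned on, so the collider stays closed — the path is blocked at W.
Path 3: E ← D → W → L
  D is a fork and D is not conditioned on; W is a chain and W is not conditioned on — no node blocks this path, so it is active.
Path 4: E ← D ← J → W → L
  J is a fork here and J is conditioned on, so the path is blocked at J.
Path 5: E ← D ← J → K ← Q → L
  J is a fork here and J is conditioned on, so the path is blocked at J.
Path 6: E ← D ← J → K → L
  J is a fork here and J is conditioned on, so the path is blocked at J.
At least one path is unblocked, so d-separation fails.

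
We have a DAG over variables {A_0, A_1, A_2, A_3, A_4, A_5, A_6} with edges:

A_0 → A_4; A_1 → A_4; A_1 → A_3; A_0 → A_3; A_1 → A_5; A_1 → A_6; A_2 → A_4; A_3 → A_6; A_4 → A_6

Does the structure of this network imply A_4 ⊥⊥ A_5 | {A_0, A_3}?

No

There are 5 undirected paths between A_4 and A_5; checking each against the conditioning set {A_0, A_3}:
  1. A_4 → A_6 ← A_1 → A_5 — A_6:collider[blocks]; A_1:fork[open] ⇒ blocked
  2. A_4 → A_6 ← A_3 ← A_1 → A_5 — A_6:collider[blocks]; A_3:chain[blocks]; A_1:fork[open] ⇒ blocked
  3. A_4 ← A_1 → A_5 — A_1:fork[open] ⇒ active
  4. A_4 ← A_0 → A_3 → A_6 ← A_1 → A_5 — A_0:fork[blocks]; A_3:chain[blocks]; A_6:collider[blocks]; A_1:fork[open] ⇒ blocked
  5. A_4 ← A_0 → A_3 ← A_1 → A_5 — A_0:fork[blocks]; A_3:collider[open]; A_1:fork[open] ⇒ blocked
Since the path A_4 ← A_1 → A_5 is active, A_4 and A_5 are not d-separated given {A_0, A_3}.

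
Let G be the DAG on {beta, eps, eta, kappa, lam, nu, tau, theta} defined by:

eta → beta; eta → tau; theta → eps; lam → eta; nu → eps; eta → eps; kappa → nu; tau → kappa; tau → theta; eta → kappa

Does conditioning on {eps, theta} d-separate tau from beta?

No

5 paths connect tau and beta; each must be blocked for d-separation to hold:
Path 1: tau → kappa ← eta → beta
  kappa is a collider and its descendant eps is conditioned on, which opens it; eta is a fork and eta is not conditioned on — no node blocks this path, so it is active.
Path 2: tau → kappa → nu → eps ← eta → beta
  kappa is a chain and kappa is not conditioned on; nu is a chain and nu is not conditioned on; eps is a collider and eps is conditioned on, which opens it; eta is a fork and eta is not conditioned on — no node blocks this path, so it is active.
Path 3: tau ← eta → beta
  eta is a fork and eta is not conditioned on — no node blocks this path, so it is active.
Path 4: tau → theta → eps ← eta → beta
  theta is a chain here and theta is conditioned on, so the path is blocked at theta.
Path 5: tau → theta → eps ← nu ← kappa ← eta → beta
  theta is a chain here and theta is conditioned on, so the path is blocked at theta.
Because an active path exists, tau and beta are not d-separated.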